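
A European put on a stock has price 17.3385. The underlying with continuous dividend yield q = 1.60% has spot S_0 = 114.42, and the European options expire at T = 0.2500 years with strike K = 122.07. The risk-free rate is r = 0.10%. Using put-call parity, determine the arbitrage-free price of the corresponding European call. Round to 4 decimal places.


Answer: Call price = 9.2622

Derivation:
Put-call parity: C - P = S_0 * exp(-qT) - K * exp(-rT).
S_0 * exp(-qT) = 114.4200 * 0.99600799 = 113.96323414
K * exp(-rT) = 122.0700 * 0.99975003 = 122.03948631
C = P + S*exp(-qT) - K*exp(-rT)
C = 17.3385 + 113.96323414 - 122.03948631 = 9.2622


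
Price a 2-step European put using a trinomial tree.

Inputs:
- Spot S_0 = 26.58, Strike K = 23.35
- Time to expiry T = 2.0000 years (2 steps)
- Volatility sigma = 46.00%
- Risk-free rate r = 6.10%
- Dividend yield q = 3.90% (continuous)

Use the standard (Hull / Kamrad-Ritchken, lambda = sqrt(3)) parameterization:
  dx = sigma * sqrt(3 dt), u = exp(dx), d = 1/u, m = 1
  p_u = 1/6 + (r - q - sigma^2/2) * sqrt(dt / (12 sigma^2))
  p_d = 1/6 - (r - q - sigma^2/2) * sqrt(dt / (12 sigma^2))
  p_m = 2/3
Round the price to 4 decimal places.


Answer: Price = V(0,0) = 3.7054

Derivation:
dt = T/N = 1.000000; dx = sigma*sqrt(3*dt) = 0.796743
u = exp(dx) = 2.218305; d = 1/u = 0.450795
p_u = 0.114078, p_m = 0.666667, p_d = 0.219256
Discount per step: exp(-r*dt) = 0.940823
Stock lattice S(k, j) with j the centered position index:
  k=0: S(0,+0) = 26.5800
  k=1: S(1,-1) = 11.9821; S(1,+0) = 26.5800; S(1,+1) = 58.9625
  k=2: S(2,-2) = 5.4015; S(2,-1) = 11.9821; S(2,+0) = 26.5800; S(2,+1) = 58.9625; S(2,+2) = 130.7969
Terminal payoffs V(N, j) = max(K - S_T, 0):
  V(2,-2) = 17.948524; V(2,-1) = 11.367878; V(2,+0) = 0.000000; V(2,+1) = 0.000000; V(2,+2) = 0.000000
Backward induction: V(k, j) = exp(-r*dt) * [p_u * V(k+1, j+1) + p_m * V(k+1, j) + p_d * V(k+1, j-1)]
  V(1,-1) = exp(-r*dt) * [p_u*0.000000 + p_m*11.367878 + p_d*17.948524] = 10.832547
  V(1,+0) = exp(-r*dt) * [p_u*0.000000 + p_m*0.000000 + p_d*11.367878] = 2.344976
  V(1,+1) = exp(-r*dt) * [p_u*0.000000 + p_m*0.000000 + p_d*0.000000] = 0.000000
  V(0,+0) = exp(-r*dt) * [p_u*0.000000 + p_m*2.344976 + p_d*10.832547] = 3.705353


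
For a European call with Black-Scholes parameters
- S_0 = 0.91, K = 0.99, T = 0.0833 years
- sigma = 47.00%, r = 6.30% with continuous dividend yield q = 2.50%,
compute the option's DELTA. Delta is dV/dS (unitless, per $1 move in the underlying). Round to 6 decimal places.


Answer: Delta = 0.297436

Derivation:
d1 = -0.5299990109; d2 = -0.6656491859
phi(d1) = 0.3466679031; exp(-qT) = 0.9979196669; exp(-rT) = 0.9947658462
N(d1) = 0.2980563083
Delta = exp(-qT) * N(d1) = 0.9979196669 * 0.2980563083 = 0.297436


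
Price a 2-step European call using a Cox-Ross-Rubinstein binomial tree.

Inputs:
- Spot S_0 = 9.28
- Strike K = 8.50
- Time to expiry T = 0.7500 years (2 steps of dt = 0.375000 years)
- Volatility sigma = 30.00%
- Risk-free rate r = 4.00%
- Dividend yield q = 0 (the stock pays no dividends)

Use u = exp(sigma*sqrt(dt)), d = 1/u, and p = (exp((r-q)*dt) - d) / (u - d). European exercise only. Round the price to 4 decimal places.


dt = T/N = 0.375000
u = exp(sigma*sqrt(dt)) = 1.201669; d = 1/u = 0.832176
p = (exp((r-q)*dt) - d) / (u - d) = 0.495103
Discount per step: exp(-r*dt) = 0.985112
Stock lattice S(k, i) with i counting down-moves:
  k=0: S(0,0) = 9.2800
  k=1: S(1,0) = 11.1515; S(1,1) = 7.7226
  k=2: S(2,0) = 13.4004; S(2,1) = 9.2800; S(2,2) = 6.4266
Terminal payoffs V(N, i) = max(S_T - K, 0):
  V(2,0) = 4.900406; V(2,1) = 0.780000; V(2,2) = 0.000000
Backward induction: V(k, i) = exp(-r*dt) * [p * V(k+1, i) + (1-p) * V(k+1, i+1)].
  V(1,0) = exp(-r*dt) * [p*4.900406 + (1-p)*0.780000] = 2.778040
  V(1,1) = exp(-r*dt) * [p*0.780000 + (1-p)*0.000000] = 0.380431
  V(0,0) = exp(-r*dt) * [p*2.778040 + (1-p)*0.380431] = 1.544157

Answer: Price = V(0,0) = 1.5442


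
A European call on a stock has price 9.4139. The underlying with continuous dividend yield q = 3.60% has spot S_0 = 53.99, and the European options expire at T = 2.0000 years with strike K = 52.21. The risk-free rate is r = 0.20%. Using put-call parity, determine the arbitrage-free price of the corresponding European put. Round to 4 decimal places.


Put-call parity: C - P = S_0 * exp(-qT) - K * exp(-rT).
S_0 * exp(-qT) = 53.9900 * 0.93053090 = 50.23936306
K * exp(-rT) = 52.2100 * 0.99600799 = 52.00157712
P = C - S*exp(-qT) + K*exp(-rT)
P = 9.4139 - 50.23936306 + 52.00157712 = 11.1761

Answer: Put price = 11.1761


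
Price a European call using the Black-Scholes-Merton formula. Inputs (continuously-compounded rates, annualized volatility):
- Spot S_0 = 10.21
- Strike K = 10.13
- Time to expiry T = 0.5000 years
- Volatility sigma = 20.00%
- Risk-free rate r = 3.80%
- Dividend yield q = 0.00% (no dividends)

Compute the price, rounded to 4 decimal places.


d1 = (ln(S/K) + (r - q + 0.5*sigma^2) * T) / (sigma * sqrt(T)) = 0.26068421
d2 = d1 - sigma * sqrt(T) = 0.11926285
exp(-rT) = 0.98117936; exp(-qT) = 1.00000000
C = S_0 * exp(-qT) * N(d1) - K * exp(-rT) * N(d2)
N(d1) = 0.60283198; N(d2) = 0.54746644
C = 10.2100 * 1.00000000 * 0.60283198 - 10.1300 * 0.98117936 * 0.54746644 = 0.7135

Answer: Price = 0.7135


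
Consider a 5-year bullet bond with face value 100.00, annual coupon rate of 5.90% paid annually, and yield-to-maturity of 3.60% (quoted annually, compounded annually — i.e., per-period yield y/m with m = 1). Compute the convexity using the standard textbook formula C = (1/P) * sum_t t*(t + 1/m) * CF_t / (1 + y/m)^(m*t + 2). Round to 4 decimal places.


Coupon per period c = face * coupon_rate / m = 5.900000
Periods per year m = 1; per-period yield y/m = 0.036000
Number of cashflows N = 5
Cashflows (t years, CF_t, discount factor 1/(1+y/m)^(m*t), PV):
  t = 1.0000: CF_t = 5.900000, DF = 0.965251, PV = 5.694981
  t = 2.0000: CF_t = 5.900000, DF = 0.931709, PV = 5.497086
  t = 3.0000: CF_t = 5.900000, DF = 0.899333, PV = 5.306067
  t = 4.0000: CF_t = 5.900000, DF = 0.868082, PV = 5.121686
  t = 5.0000: CF_t = 105.900000, DF = 0.837917, PV = 88.735456
Price P = sum_t PV_t = 110.355275
Convexity numerator sum_t t*(t + 1/m) * CF_t / (1+y/m)^(m*t + 2):
  t = 1.0000: term = 10.612134
  t = 2.0000: term = 30.730119
  t = 3.0000: term = 59.324554
  t = 4.0000: term = 95.438471
  t = 5.0000: term = 2480.269810
Convexity = (1/P) * sum = 2676.375088 / 110.355275 = 24.252353

Answer: Convexity = 24.2524


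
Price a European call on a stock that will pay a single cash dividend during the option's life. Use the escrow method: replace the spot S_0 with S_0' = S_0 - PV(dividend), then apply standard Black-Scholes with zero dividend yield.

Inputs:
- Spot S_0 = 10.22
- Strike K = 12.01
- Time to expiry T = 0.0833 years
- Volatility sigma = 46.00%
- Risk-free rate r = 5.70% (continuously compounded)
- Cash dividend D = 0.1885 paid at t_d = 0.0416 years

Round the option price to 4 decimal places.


PV(D) = D * exp(-r * t_d) = 0.1885 * 0.99763161 = 0.18805356
S_0' = S_0 - PV(D) = 10.2200 - 0.18805356 = 10.03194644
d1 = (ln(S_0'/K) + (r + sigma^2/2)*T) / (sigma*sqrt(T)) = -1.25338005
d2 = d1 - sigma*sqrt(T) = -1.38614406
exp(-rT) = 0.99526315
N(d1) = 0.10503371; N(d2) = 0.08285146
C = S_0' * N(d1) - K * exp(-rT) * N(d2) = 10.03194644 * 0.10503371 - 12.0100 * 0.99526315 * 0.08285146 = 0.0634

Answer: Price = 0.0634


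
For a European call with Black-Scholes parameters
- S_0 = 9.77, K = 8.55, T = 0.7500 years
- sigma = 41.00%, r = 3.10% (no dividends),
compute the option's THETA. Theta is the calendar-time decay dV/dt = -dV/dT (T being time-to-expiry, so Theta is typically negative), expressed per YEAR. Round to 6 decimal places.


Answer: Theta = -0.918327

Derivation:
d1 = 0.6186735743; d2 = 0.2636031587
phi(d1) = 0.3294544979; exp(-qT) = 1.0000000000; exp(-rT) = 0.9770181987
Theta = -S*exp(-qT)*phi(d1)*sigma/(2*sqrt(T)) - r*K*exp(-rT)*N(d2) + q*S*exp(-qT)*N(d1)
N(d1) = 0.7319342890; N(d2) = 0.6039571379; sqrt(T) = 0.8660254038
Term 1 = -9.7700 * 1.0000000000 * 0.3294544979 * 0.4100 / (2 * 0.8660254038) = -0.7619267728
Term 2 = -0.0310 * 8.5500 * 0.9770181987 * 0.6039571379 = -0.1563999393
Term 3 = 0 (no dividend yield, q = 0)
Theta = -0.7619267728 + (-0.1563999393) + (0.0000000000) = -0.918327


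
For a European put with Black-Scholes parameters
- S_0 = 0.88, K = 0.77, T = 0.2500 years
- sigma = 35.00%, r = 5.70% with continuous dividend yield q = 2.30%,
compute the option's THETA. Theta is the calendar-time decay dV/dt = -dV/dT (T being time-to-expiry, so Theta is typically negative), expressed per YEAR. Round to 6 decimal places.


Answer: Theta = -0.075112

Derivation:
d1 = 0.8991079579; d2 = 0.7241079579
phi(d1) = 0.2662988531; exp(-qT) = 0.9942664996; exp(-rT) = 0.9858510507
Theta = -S*exp(-qT)*phi(d1)*sigma/(2*sqrt(T)) + r*K*exp(-rT)*N(-d2) - q*S*exp(-qT)*N(-d1)
N(-d1) = 0.1842975799; N(-d2) = 0.2344997297; sqrt(T) = 0.5000000000
Term 1 = -0.8800 * 0.9942664996 * 0.2662988531 * 0.3500 / (2 * 0.5000000000) = -0.0815497848
Term 2 = 0.0570 * 0.7700 * 0.9858510507 * 0.2344997297 = 0.0101465694
Term 3 = -0.0230 * 0.8800 * 0.9942664996 * 0.1842975799 = -0.0037087960
Theta = -0.0815497848 + (0.0101465694) + (-0.0037087960) = -0.075112


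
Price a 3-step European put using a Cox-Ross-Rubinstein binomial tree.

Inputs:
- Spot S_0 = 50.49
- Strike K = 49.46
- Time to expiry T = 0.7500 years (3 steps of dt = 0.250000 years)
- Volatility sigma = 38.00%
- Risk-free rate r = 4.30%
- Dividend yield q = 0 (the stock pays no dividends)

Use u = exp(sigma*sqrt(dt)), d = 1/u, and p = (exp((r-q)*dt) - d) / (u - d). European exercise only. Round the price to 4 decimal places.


Answer: Price = V(0,0) = 5.7323

Derivation:
dt = T/N = 0.250000
u = exp(sigma*sqrt(dt)) = 1.209250; d = 1/u = 0.826959
p = (exp((r-q)*dt) - d) / (u - d) = 0.480914
Discount per step: exp(-r*dt) = 0.989308
Stock lattice S(k, i) with i counting down-moves:
  k=0: S(0,0) = 50.4900
  k=1: S(1,0) = 61.0550; S(1,1) = 41.7532
  k=2: S(2,0) = 73.8307; S(2,1) = 50.4900; S(2,2) = 34.5282
  k=3: S(3,0) = 89.2798; S(3,1) = 61.0550; S(3,2) = 41.7532; S(3,3) = 28.5534
Terminal payoffs V(N, i) = max(K - S_T, 0):
  V(3,0) = 0.000000; V(3,1) = 0.000000; V(3,2) = 7.706833; V(3,3) = 20.906621
Backward induction: V(k, i) = exp(-r*dt) * [p * V(k+1, i) + (1-p) * V(k+1, i+1)].
  V(2,0) = exp(-r*dt) * [p*0.000000 + (1-p)*0.000000] = 0.000000
  V(2,1) = exp(-r*dt) * [p*0.000000 + (1-p)*7.706833] = 3.957734
  V(2,2) = exp(-r*dt) * [p*7.706833 + (1-p)*20.906621] = 14.402990
  V(1,0) = exp(-r*dt) * [p*0.000000 + (1-p)*3.957734] = 2.032437
  V(1,1) = exp(-r*dt) * [p*3.957734 + (1-p)*14.402990] = 9.279428
  V(0,0) = exp(-r*dt) * [p*2.032437 + (1-p)*9.279428] = 5.732294


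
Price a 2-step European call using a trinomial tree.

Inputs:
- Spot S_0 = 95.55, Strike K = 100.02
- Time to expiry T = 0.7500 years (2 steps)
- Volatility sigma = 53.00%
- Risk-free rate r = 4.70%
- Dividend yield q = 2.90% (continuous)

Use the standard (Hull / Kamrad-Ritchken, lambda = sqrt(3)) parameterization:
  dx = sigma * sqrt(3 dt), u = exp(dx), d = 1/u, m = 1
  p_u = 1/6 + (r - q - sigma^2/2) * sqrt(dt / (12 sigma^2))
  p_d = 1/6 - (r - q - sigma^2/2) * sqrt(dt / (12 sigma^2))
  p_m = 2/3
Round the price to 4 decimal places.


dt = T/N = 0.375000; dx = sigma*sqrt(3*dt) = 0.562150
u = exp(dx) = 1.754440; d = 1/u = 0.569982
p_u = 0.125825, p_m = 0.666667, p_d = 0.207509
Discount per step: exp(-r*dt) = 0.982529
Stock lattice S(k, j) with j the centered position index:
  k=0: S(0,+0) = 95.5500
  k=1: S(1,-1) = 54.4618; S(1,+0) = 95.5500; S(1,+1) = 167.6368
  k=2: S(2,-2) = 31.0423; S(2,-1) = 54.4618; S(2,+0) = 95.5500; S(2,+1) = 167.6368; S(2,+2) = 294.1087
Terminal payoffs V(N, j) = max(S_T - K, 0):
  V(2,-2) = 0.000000; V(2,-1) = 0.000000; V(2,+0) = 0.000000; V(2,+1) = 67.616771; V(2,+2) = 194.088708
Backward induction: V(k, j) = exp(-r*dt) * [p_u * V(k+1, j+1) + p_m * V(k+1, j) + p_d * V(k+1, j-1)]
  V(1,-1) = exp(-r*dt) * [p_u*0.000000 + p_m*0.000000 + p_d*0.000000] = 0.000000
  V(1,+0) = exp(-r*dt) * [p_u*67.616771 + p_m*0.000000 + p_d*0.000000] = 8.359215
  V(1,+1) = exp(-r*dt) * [p_u*194.088708 + p_m*67.616771 + p_d*0.000000] = 68.284789
  V(0,+0) = exp(-r*dt) * [p_u*68.284789 + p_m*8.359215 + p_d*0.000000] = 13.917249

Answer: Price = V(0,0) = 13.9172


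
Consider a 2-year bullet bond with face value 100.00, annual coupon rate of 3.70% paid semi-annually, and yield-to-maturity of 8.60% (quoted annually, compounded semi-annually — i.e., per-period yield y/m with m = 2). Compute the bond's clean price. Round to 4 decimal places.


Answer: Price = 91.1693

Derivation:
Coupon per period c = face * coupon_rate / m = 1.850000
Periods per year m = 2; per-period yield y/m = 0.043000
Number of cashflows N = 4
Cashflows (t years, CF_t, discount factor 1/(1+y/m)^(m*t), PV):
  t = 0.5000: CF_t = 1.850000, DF = 0.958773, PV = 1.773730
  t = 1.0000: CF_t = 1.850000, DF = 0.919245, PV = 1.700604
  t = 1.5000: CF_t = 1.850000, DF = 0.881347, PV = 1.630492
  t = 2.0000: CF_t = 101.850000, DF = 0.845012, PV = 86.064450
Price P = sum_t PV_t = 91.169276


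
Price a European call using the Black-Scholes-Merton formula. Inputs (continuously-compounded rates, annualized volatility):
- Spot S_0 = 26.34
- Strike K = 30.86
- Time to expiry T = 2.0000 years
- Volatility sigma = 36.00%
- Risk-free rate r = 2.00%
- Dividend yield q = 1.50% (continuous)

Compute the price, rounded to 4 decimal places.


d1 = (ln(S/K) + (r - q + 0.5*sigma^2) * T) / (sigma * sqrt(T)) = -0.03687199
d2 = d1 - sigma * sqrt(T) = -0.54598887
exp(-rT) = 0.96078944; exp(-qT) = 0.97044553
C = S_0 * exp(-qT) * N(d1) - K * exp(-rT) * N(d2)
N(d1) = 0.48529354; N(d2) = 0.29253679
C = 26.3400 * 0.97044553 * 0.48529354 - 30.8600 * 0.96078944 * 0.29253679 = 3.7311

Answer: Price = 3.7311


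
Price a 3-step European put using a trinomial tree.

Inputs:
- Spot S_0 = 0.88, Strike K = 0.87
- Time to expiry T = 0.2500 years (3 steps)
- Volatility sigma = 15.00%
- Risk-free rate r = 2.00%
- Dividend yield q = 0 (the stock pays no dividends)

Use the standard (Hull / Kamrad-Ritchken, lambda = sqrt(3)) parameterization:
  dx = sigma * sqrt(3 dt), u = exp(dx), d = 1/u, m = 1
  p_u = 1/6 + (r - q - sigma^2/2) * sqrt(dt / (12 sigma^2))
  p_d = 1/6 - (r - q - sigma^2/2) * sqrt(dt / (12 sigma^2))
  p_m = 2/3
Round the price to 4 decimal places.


dt = T/N = 0.083333; dx = sigma*sqrt(3*dt) = 0.075000
u = exp(dx) = 1.077884; d = 1/u = 0.927743
p_u = 0.171528, p_m = 0.666667, p_d = 0.161806
Discount per step: exp(-r*dt) = 0.998335
Stock lattice S(k, j) with j the centered position index:
  k=0: S(0,+0) = 0.8800
  k=1: S(1,-1) = 0.8164; S(1,+0) = 0.8800; S(1,+1) = 0.9485
  k=2: S(2,-2) = 0.7574; S(2,-1) = 0.8164; S(2,+0) = 0.8800; S(2,+1) = 0.9485; S(2,+2) = 1.0224
  k=3: S(3,-3) = 0.7027; S(3,-2) = 0.7574; S(3,-1) = 0.8164; S(3,+0) = 0.8800; S(3,+1) = 0.9485; S(3,+2) = 1.0224; S(3,+3) = 1.1020
Terminal payoffs V(N, j) = max(K - S_T, 0):
  V(3,-3) = 0.167306; V(3,-2) = 0.112577; V(3,-1) = 0.053586; V(3,+0) = 0.000000; V(3,+1) = 0.000000; V(3,+2) = 0.000000; V(3,+3) = 0.000000
Backward induction: V(k, j) = exp(-r*dt) * [p_u * V(k+1, j+1) + p_m * V(k+1, j) + p_d * V(k+1, j-1)]
  V(2,-2) = exp(-r*dt) * [p_u*0.053586 + p_m*0.112577 + p_d*0.167306] = 0.111128
  V(2,-1) = exp(-r*dt) * [p_u*0.000000 + p_m*0.053586 + p_d*0.112577] = 0.053850
  V(2,+0) = exp(-r*dt) * [p_u*0.000000 + p_m*0.000000 + p_d*0.053586] = 0.008656
  V(2,+1) = exp(-r*dt) * [p_u*0.000000 + p_m*0.000000 + p_d*0.000000] = 0.000000
  V(2,+2) = exp(-r*dt) * [p_u*0.000000 + p_m*0.000000 + p_d*0.000000] = 0.000000
  V(1,-1) = exp(-r*dt) * [p_u*0.008656 + p_m*0.053850 + p_d*0.111128] = 0.055273
  V(1,+0) = exp(-r*dt) * [p_u*0.000000 + p_m*0.008656 + p_d*0.053850] = 0.014460
  V(1,+1) = exp(-r*dt) * [p_u*0.000000 + p_m*0.000000 + p_d*0.008656] = 0.001398
  V(0,+0) = exp(-r*dt) * [p_u*0.001398 + p_m*0.014460 + p_d*0.055273] = 0.018792

Answer: Price = V(0,0) = 0.0188


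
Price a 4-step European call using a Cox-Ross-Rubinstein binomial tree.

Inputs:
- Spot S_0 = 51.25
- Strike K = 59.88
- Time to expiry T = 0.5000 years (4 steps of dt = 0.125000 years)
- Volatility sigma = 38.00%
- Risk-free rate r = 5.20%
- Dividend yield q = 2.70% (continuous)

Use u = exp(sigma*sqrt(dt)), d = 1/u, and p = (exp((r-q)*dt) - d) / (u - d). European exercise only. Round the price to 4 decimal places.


dt = T/N = 0.125000
u = exp(sigma*sqrt(dt)) = 1.143793; d = 1/u = 0.874284
p = (exp((r-q)*dt) - d) / (u - d) = 0.478076
Discount per step: exp(-r*dt) = 0.993521
Stock lattice S(k, i) with i counting down-moves:
  k=0: S(0,0) = 51.2500
  k=1: S(1,0) = 58.6194; S(1,1) = 44.8070
  k=2: S(2,0) = 67.0485; S(2,1) = 51.2500; S(2,2) = 39.1741
  k=3: S(3,0) = 76.6896; S(3,1) = 58.6194; S(3,2) = 44.8070; S(3,3) = 34.2493
  k=4: S(4,0) = 87.7171; S(4,1) = 67.0485; S(4,2) = 51.2500; S(4,3) = 39.1741; S(4,4) = 29.9436
Terminal payoffs V(N, i) = max(S_T - K, 0):
  V(4,0) = 27.837092; V(4,1) = 7.168497; V(4,2) = 0.000000; V(4,3) = 0.000000; V(4,4) = 0.000000
Backward induction: V(k, i) = exp(-r*dt) * [p * V(k+1, i) + (1-p) * V(k+1, i+1)].
  V(3,0) = exp(-r*dt) * [p*27.837092 + (1-p)*7.168497] = 16.939195
  V(3,1) = exp(-r*dt) * [p*7.168497 + (1-p)*0.000000] = 3.404884
  V(3,2) = exp(-r*dt) * [p*0.000000 + (1-p)*0.000000] = 0.000000
  V(3,3) = exp(-r*dt) * [p*0.000000 + (1-p)*0.000000] = 0.000000
  V(2,0) = exp(-r*dt) * [p*16.939195 + (1-p)*3.404884] = 9.811334
  V(2,1) = exp(-r*dt) * [p*3.404884 + (1-p)*0.000000] = 1.617247
  V(2,2) = exp(-r*dt) * [p*0.000000 + (1-p)*0.000000] = 0.000000
  V(1,0) = exp(-r*dt) * [p*9.811334 + (1-p)*1.617247] = 5.498786
  V(1,1) = exp(-r*dt) * [p*1.617247 + (1-p)*0.000000] = 0.768158
  V(0,0) = exp(-r*dt) * [p*5.498786 + (1-p)*0.768158] = 3.010129

Answer: Price = V(0,0) = 3.0101


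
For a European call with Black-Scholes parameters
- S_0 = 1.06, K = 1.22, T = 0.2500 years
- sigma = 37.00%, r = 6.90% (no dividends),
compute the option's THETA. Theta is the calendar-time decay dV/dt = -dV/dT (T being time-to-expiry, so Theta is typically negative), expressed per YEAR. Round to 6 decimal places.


Answer: Theta = -0.151212

Derivation:
d1 = -0.5741591925; d2 = -0.7591591925
phi(d1) = 0.3383183637; exp(-qT) = 1.0000000000; exp(-rT) = 0.9828979294
Theta = -S*exp(-qT)*phi(d1)*sigma/(2*sqrt(T)) - r*K*exp(-rT)*N(d2) + q*S*exp(-qT)*N(d1)
N(d1) = 0.2829300404; N(d2) = 0.2238786669; sqrt(T) = 0.5000000000
Term 1 = -1.0600 * 1.0000000000 * 0.3383183637 * 0.3700 / (2 * 0.5000000000) = -0.1326884622
Term 2 = -0.0690 * 1.2200 * 0.9828979294 * 0.2238786669 = -0.0185237987
Term 3 = 0 (no dividend yield, q = 0)
Theta = -0.1326884622 + (-0.0185237987) + (0.0000000000) = -0.151212


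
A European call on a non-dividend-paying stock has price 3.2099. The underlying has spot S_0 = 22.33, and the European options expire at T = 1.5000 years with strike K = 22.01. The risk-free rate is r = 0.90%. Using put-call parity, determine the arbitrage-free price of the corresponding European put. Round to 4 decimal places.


Answer: Put price = 2.5948

Derivation:
Put-call parity: C - P = S_0 * exp(-qT) - K * exp(-rT).
S_0 * exp(-qT) = 22.3300 * 1.00000000 = 22.33000000
K * exp(-rT) = 22.0100 * 0.98659072 = 21.71486167
P = C - S*exp(-qT) + K*exp(-rT)
P = 3.2099 - 22.33000000 + 21.71486167 = 2.5948


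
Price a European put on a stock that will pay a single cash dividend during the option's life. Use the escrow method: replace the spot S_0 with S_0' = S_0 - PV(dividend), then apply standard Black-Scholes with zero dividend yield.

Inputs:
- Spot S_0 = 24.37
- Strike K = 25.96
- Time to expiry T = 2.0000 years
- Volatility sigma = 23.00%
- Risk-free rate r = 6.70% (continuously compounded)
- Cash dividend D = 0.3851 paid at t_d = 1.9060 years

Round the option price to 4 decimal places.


Answer: Price = 2.4011

Derivation:
PV(D) = D * exp(-r * t_d) = 0.3851 * 0.88011561 = 0.33893252
S_0' = S_0 - PV(D) = 24.3700 - 0.33893252 = 24.03106748
d1 = (ln(S_0'/K) + (r + sigma^2/2)*T) / (sigma*sqrt(T)) = 0.33723023
d2 = d1 - sigma*sqrt(T) = 0.01196111
exp(-rT) = 0.87459006
N(-d1) = 0.36797168; N(-d2) = 0.49522832
P = K * exp(-rT) * N(-d2) - S_0' * N(-d1) = 25.9600 * 0.87459006 * 0.49522832 - 24.03106748 * 0.36797168 = 2.4011


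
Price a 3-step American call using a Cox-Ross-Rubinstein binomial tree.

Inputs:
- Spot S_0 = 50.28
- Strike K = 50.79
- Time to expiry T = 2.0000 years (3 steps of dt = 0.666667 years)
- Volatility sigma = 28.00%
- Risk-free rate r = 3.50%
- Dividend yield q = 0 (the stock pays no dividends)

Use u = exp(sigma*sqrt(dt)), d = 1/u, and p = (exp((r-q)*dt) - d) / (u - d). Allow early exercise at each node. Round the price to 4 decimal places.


dt = T/N = 0.666667
u = exp(sigma*sqrt(dt)) = 1.256863; d = 1/u = 0.795632
p = (exp((r-q)*dt) - d) / (u - d) = 0.494277
Discount per step: exp(-r*dt) = 0.976937
Stock lattice S(k, i) with i counting down-moves:
  k=0: S(0,0) = 50.2800
  k=1: S(1,0) = 63.1951; S(1,1) = 40.0044
  k=2: S(2,0) = 79.4276; S(2,1) = 50.2800; S(2,2) = 31.8287
  k=3: S(3,0) = 99.8296; S(3,1) = 63.1951; S(3,2) = 40.0044; S(3,3) = 25.3239
Terminal payoffs V(N, i) = max(S_T - K, 0):
  V(3,0) = 49.039578; V(3,1) = 12.405079; V(3,2) = 0.000000; V(3,3) = 0.000000
Backward induction: V(k, i) = exp(-r*dt) * [p * V(k+1, i) + (1-p) * V(k+1, i+1)]; then take max(V_cont, immediate exercise) for American.
  V(2,0) = exp(-r*dt) * [p*49.039578 + (1-p)*12.405079] = 29.808945; exercise = 28.637565; V(2,0) = max -> 29.808945
  V(2,1) = exp(-r*dt) * [p*12.405079 + (1-p)*0.000000] = 5.990131; exercise = 0.000000; V(2,1) = max -> 5.990131
  V(2,2) = exp(-r*dt) * [p*0.000000 + (1-p)*0.000000] = 0.000000; exercise = 0.000000; V(2,2) = max -> 0.000000
  V(1,0) = exp(-r*dt) * [p*29.808945 + (1-p)*5.990131] = 17.353544; exercise = 12.405079; V(1,0) = max -> 17.353544
  V(1,1) = exp(-r*dt) * [p*5.990131 + (1-p)*0.000000] = 2.892498; exercise = 0.000000; V(1,1) = max -> 2.892498
  V(0,0) = exp(-r*dt) * [p*17.353544 + (1-p)*2.892498] = 9.808698; exercise = 0.000000; V(0,0) = max -> 9.808698

Answer: Price = V(0,0) = 9.8087


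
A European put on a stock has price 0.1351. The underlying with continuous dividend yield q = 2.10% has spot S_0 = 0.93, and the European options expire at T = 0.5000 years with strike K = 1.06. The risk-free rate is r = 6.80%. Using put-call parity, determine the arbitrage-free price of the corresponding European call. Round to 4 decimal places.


Answer: Call price = 0.0308

Derivation:
Put-call parity: C - P = S_0 * exp(-qT) - K * exp(-rT).
S_0 * exp(-qT) = 0.9300 * 0.98955493 = 0.92028609
K * exp(-rT) = 1.0600 * 0.96657150 = 1.02456579
C = P + S*exp(-qT) - K*exp(-rT)
C = 0.1351 + 0.92028609 - 1.02456579 = 0.0308


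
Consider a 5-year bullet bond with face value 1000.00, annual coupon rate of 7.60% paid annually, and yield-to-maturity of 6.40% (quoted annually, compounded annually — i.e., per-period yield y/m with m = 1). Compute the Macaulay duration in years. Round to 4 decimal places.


Coupon per period c = face * coupon_rate / m = 76.000000
Periods per year m = 1; per-period yield y/m = 0.064000
Number of cashflows N = 5
Cashflows (t years, CF_t, discount factor 1/(1+y/m)^(m*t), PV):
  t = 1.0000: CF_t = 76.000000, DF = 0.939850, PV = 71.428571
  t = 2.0000: CF_t = 76.000000, DF = 0.883317, PV = 67.132116
  t = 3.0000: CF_t = 76.000000, DF = 0.830185, PV = 63.094094
  t = 4.0000: CF_t = 76.000000, DF = 0.780249, PV = 59.298961
  t = 5.0000: CF_t = 1076.000000, DF = 0.733317, PV = 789.049287
Price P = sum_t PV_t = 1050.003029
Macaulay numerator sum_t t * PV_t:
  t * PV_t at t = 1.0000: 71.428571
  t * PV_t at t = 2.0000: 134.264232
  t * PV_t at t = 3.0000: 189.282282
  t * PV_t at t = 4.0000: 237.195842
  t * PV_t at t = 5.0000: 3945.246433
Macaulay duration D = (sum_t t * PV_t) / P = 4577.417361 / 1050.003029 = 4.359433

Answer: Macaulay duration = 4.3594 years


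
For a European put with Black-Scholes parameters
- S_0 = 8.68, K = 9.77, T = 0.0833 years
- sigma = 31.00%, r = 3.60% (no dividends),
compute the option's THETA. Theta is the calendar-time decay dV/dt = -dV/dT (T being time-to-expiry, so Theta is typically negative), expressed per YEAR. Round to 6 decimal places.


Answer: Theta = -0.539240

Derivation:
d1 = -1.2439012046; d2 = -1.3333725967
phi(d1) = 0.1840434079; exp(-qT) = 1.0000000000; exp(-rT) = 0.9970056919
Theta = -S*exp(-qT)*phi(d1)*sigma/(2*sqrt(T)) + r*K*exp(-rT)*N(-d2) - q*S*exp(-qT)*N(-d1)
N(-d1) = 0.8932320370; N(-d2) = 0.9087952197; sqrt(T) = 0.2886173938
Term 1 = -8.6800 * 1.0000000000 * 0.1840434079 * 0.3100 / (2 * 0.2886173938) = -0.8579247346
Term 2 = 0.0360 * 9.7700 * 0.9970056919 * 0.9087952197 = 0.3186843497
Term 3 = 0 (no dividend yield, q = 0)
Theta = -0.8579247346 + (0.3186843497) + (0.0000000000) = -0.539240


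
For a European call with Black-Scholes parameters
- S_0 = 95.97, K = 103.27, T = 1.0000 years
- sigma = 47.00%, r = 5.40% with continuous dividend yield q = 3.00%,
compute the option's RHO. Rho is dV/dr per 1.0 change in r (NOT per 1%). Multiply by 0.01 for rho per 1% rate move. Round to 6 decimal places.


d1 = 0.1300823935; d2 = -0.3399176065
phi(d1) = 0.3955811823; exp(-qT) = 0.9704455335; exp(-rT) = 0.9474321065
N(d2) = 0.3669592886
Rho = K*T*exp(-rT)*N(d2) = 103.2700 * 1.0000 * 0.9474321065 * 0.3669592886 = 35.903779

Answer: Rho = 35.903779


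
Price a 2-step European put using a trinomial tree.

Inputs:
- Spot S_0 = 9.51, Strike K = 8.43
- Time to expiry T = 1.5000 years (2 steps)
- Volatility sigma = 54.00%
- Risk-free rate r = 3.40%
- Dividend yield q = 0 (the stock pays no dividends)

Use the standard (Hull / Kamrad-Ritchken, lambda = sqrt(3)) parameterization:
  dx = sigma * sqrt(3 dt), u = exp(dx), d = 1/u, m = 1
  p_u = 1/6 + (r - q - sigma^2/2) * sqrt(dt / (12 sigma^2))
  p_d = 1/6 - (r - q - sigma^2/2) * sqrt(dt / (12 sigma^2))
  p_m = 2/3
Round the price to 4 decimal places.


dt = T/N = 0.750000; dx = sigma*sqrt(3*dt) = 0.810000
u = exp(dx) = 2.247908; d = 1/u = 0.444858
p_u = 0.114907, p_m = 0.666667, p_d = 0.218426
Discount per step: exp(-r*dt) = 0.974822
Stock lattice S(k, j) with j the centered position index:
  k=0: S(0,+0) = 9.5100
  k=1: S(1,-1) = 4.2306; S(1,+0) = 9.5100; S(1,+1) = 21.3776
  k=2: S(2,-2) = 1.8820; S(2,-1) = 4.2306; S(2,+0) = 9.5100; S(2,+1) = 21.3776; S(2,+2) = 48.0549
Terminal payoffs V(N, j) = max(K - S_T, 0):
  V(2,-2) = 6.547983; V(2,-1) = 4.199400; V(2,+0) = 0.000000; V(2,+1) = 0.000000; V(2,+2) = 0.000000
Backward induction: V(k, j) = exp(-r*dt) * [p_u * V(k+1, j+1) + p_m * V(k+1, j) + p_d * V(k+1, j-1)]
  V(1,-1) = exp(-r*dt) * [p_u*0.000000 + p_m*4.199400 + p_d*6.547983] = 4.123352
  V(1,+0) = exp(-r*dt) * [p_u*0.000000 + p_m*0.000000 + p_d*4.199400] = 0.894163
  V(1,+1) = exp(-r*dt) * [p_u*0.000000 + p_m*0.000000 + p_d*0.000000] = 0.000000
  V(0,+0) = exp(-r*dt) * [p_u*0.000000 + p_m*0.894163 + p_d*4.123352] = 1.459071

Answer: Price = V(0,0) = 1.4591


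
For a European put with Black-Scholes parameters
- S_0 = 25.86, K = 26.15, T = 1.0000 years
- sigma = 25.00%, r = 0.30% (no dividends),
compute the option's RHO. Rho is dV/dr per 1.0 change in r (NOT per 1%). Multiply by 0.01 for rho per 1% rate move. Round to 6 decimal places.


Answer: Rho = -14.668360

Derivation:
d1 = 0.0923927313; d2 = -0.1576072687
phi(d1) = 0.3972431403; exp(-qT) = 1.0000000000; exp(-rT) = 0.9970044955
N(-d2) = 0.5626168622
Rho = -K*T*exp(-rT)*N(-d2) = -26.1500 * 1.0000 * 0.9970044955 * 0.5626168622 = -14.668360


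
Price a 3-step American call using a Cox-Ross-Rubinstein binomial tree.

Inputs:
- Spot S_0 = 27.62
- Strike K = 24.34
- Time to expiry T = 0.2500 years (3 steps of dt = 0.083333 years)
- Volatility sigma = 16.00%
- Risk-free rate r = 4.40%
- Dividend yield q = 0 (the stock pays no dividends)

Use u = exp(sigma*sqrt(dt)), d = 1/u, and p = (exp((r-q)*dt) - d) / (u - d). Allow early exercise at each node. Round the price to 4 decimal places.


dt = T/N = 0.083333
u = exp(sigma*sqrt(dt)) = 1.047271; d = 1/u = 0.954862
p = (exp((r-q)*dt) - d) / (u - d) = 0.528207
Discount per step: exp(-r*dt) = 0.996340
Stock lattice S(k, i) with i counting down-moves:
  k=0: S(0,0) = 27.6200
  k=1: S(1,0) = 28.9256; S(1,1) = 26.3733
  k=2: S(2,0) = 30.2930; S(2,1) = 27.6200; S(2,2) = 25.1829
  k=3: S(3,0) = 31.7250; S(3,1) = 28.9256; S(3,2) = 26.3733; S(3,3) = 24.0462
Terminal payoffs V(N, i) = max(S_T - K, 0):
  V(3,0) = 7.384975; V(3,1) = 4.585633; V(3,2) = 2.033300; V(3,3) = 0.000000
Backward induction: V(k, i) = exp(-r*dt) * [p * V(k+1, i) + (1-p) * V(k+1, i+1)]; then take max(V_cont, immediate exercise) for American.
  V(2,0) = exp(-r*dt) * [p*7.384975 + (1-p)*4.585633] = 6.042069; exercise = 5.952986; V(2,0) = max -> 6.042069
  V(2,1) = exp(-r*dt) * [p*4.585633 + (1-p)*2.033300] = 3.369083; exercise = 3.280000; V(2,1) = max -> 3.369083
  V(2,2) = exp(-r*dt) * [p*2.033300 + (1-p)*0.000000] = 1.070072; exercise = 0.842873; V(2,2) = max -> 1.070072
  V(1,0) = exp(-r*dt) * [p*6.042069 + (1-p)*3.369083] = 4.763474; exercise = 4.585633; V(1,0) = max -> 4.763474
  V(1,1) = exp(-r*dt) * [p*3.369083 + (1-p)*1.070072] = 2.276064; exercise = 2.033300; V(1,1) = max -> 2.276064
  V(0,0) = exp(-r*dt) * [p*4.763474 + (1-p)*2.276064] = 3.576791; exercise = 3.280000; V(0,0) = max -> 3.576791

Answer: Price = V(0,0) = 3.5768


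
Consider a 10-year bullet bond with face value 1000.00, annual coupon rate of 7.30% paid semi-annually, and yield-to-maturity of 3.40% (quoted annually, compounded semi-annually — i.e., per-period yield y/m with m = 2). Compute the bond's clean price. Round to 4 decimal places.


Answer: Price = 1328.2799

Derivation:
Coupon per period c = face * coupon_rate / m = 36.500000
Periods per year m = 2; per-period yield y/m = 0.017000
Number of cashflows N = 20
Cashflows (t years, CF_t, discount factor 1/(1+y/m)^(m*t), PV):
  t = 0.5000: CF_t = 36.500000, DF = 0.983284, PV = 35.889872
  t = 1.0000: CF_t = 36.500000, DF = 0.966848, PV = 35.289943
  t = 1.5000: CF_t = 36.500000, DF = 0.950686, PV = 34.700042
  t = 2.0000: CF_t = 36.500000, DF = 0.934795, PV = 34.120002
  t = 2.5000: CF_t = 36.500000, DF = 0.919169, PV = 33.549658
  t = 3.0000: CF_t = 36.500000, DF = 0.903804, PV = 32.988848
  t = 3.5000: CF_t = 36.500000, DF = 0.888696, PV = 32.437412
  t = 4.0000: CF_t = 36.500000, DF = 0.873841, PV = 31.895193
  t = 4.5000: CF_t = 36.500000, DF = 0.859234, PV = 31.362039
  t = 5.0000: CF_t = 36.500000, DF = 0.844871, PV = 30.837796
  t = 5.5000: CF_t = 36.500000, DF = 0.830748, PV = 30.322317
  t = 6.0000: CF_t = 36.500000, DF = 0.816862, PV = 29.815454
  t = 6.5000: CF_t = 36.500000, DF = 0.803207, PV = 29.317064
  t = 7.0000: CF_t = 36.500000, DF = 0.789781, PV = 28.827005
  t = 7.5000: CF_t = 36.500000, DF = 0.776579, PV = 28.345138
  t = 8.0000: CF_t = 36.500000, DF = 0.763598, PV = 27.871325
  t = 8.5000: CF_t = 36.500000, DF = 0.750834, PV = 27.405433
  t = 9.0000: CF_t = 36.500000, DF = 0.738283, PV = 26.947328
  t = 9.5000: CF_t = 36.500000, DF = 0.725942, PV = 26.496881
  t = 10.0000: CF_t = 1036.500000, DF = 0.713807, PV = 739.861192
Price P = sum_t PV_t = 1328.279944


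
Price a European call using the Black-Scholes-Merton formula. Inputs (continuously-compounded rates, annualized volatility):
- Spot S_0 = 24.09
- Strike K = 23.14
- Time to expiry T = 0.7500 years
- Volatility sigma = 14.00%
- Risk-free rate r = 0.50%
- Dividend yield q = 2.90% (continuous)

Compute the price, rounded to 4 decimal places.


Answer: Price = 1.4049

Derivation:
d1 = (ln(S/K) + (r - q + 0.5*sigma^2) * T) / (sigma * sqrt(T)) = 0.24400550
d2 = d1 - sigma * sqrt(T) = 0.12276195
exp(-rT) = 0.99625702; exp(-qT) = 0.97848483
C = S_0 * exp(-qT) * N(d1) - K * exp(-rT) * N(d2)
N(d1) = 0.59638672; N(d2) = 0.54885220
C = 24.0900 * 0.97848483 * 0.59638672 - 23.1400 * 0.99625702 * 0.54885220 = 1.4049


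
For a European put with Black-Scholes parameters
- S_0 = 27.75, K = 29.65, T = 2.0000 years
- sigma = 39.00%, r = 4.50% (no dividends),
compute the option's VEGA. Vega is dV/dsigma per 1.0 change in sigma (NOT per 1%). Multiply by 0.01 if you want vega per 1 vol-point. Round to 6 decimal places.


Answer: Vega = 14.880179

Derivation:
d1 = 0.3188756316; d2 = -0.2326676577
phi(d1) = 0.3791666854; exp(-qT) = 1.0000000000; exp(-rT) = 0.9139311853
Vega = S * exp(-qT) * phi(d1) * sqrt(T) = 27.7500 * 1.0000000000 * 0.3791666854 * 1.4142135624 = 14.880179


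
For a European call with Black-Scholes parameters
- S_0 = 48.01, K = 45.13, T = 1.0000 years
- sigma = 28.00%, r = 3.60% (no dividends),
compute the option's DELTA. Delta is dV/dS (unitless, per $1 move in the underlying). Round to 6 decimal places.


d1 = 0.4895075311; d2 = 0.2095075311
phi(d1) = 0.3538977163; exp(-qT) = 1.0000000000; exp(-rT) = 0.9646402935
N(d1) = 0.6877587880
Delta = exp(-qT) * N(d1) = 1.0000000000 * 0.6877587880 = 0.687759

Answer: Delta = 0.687759


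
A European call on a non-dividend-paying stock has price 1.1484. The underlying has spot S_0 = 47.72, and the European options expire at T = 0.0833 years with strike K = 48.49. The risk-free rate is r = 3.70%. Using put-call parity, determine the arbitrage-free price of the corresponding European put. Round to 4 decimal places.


Put-call parity: C - P = S_0 * exp(-qT) - K * exp(-rT).
S_0 * exp(-qT) = 47.7200 * 1.00000000 = 47.72000000
K * exp(-rT) = 48.4900 * 0.99692264 = 48.34077905
P = C - S*exp(-qT) + K*exp(-rT)
P = 1.1484 - 47.72000000 + 48.34077905 = 1.7692

Answer: Put price = 1.7692


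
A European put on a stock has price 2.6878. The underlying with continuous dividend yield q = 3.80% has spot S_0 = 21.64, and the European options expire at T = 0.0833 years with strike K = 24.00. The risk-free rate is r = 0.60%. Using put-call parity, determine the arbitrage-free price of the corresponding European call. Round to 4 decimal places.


Put-call parity: C - P = S_0 * exp(-qT) - K * exp(-rT).
S_0 * exp(-qT) = 21.6400 * 0.99683960 = 21.57160904
K * exp(-rT) = 24.0000 * 0.99950032 = 23.98800780
C = P + S*exp(-qT) - K*exp(-rT)
C = 2.6878 + 21.57160904 - 23.98800780 = 0.2714

Answer: Call price = 0.2714


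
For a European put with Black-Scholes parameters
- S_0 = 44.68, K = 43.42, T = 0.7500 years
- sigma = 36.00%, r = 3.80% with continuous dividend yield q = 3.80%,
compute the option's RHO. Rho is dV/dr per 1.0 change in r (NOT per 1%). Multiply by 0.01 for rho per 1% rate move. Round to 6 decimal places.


Answer: Rho = -16.634201

Derivation:
d1 = 0.2476377502; d2 = -0.0641313951
phi(d1) = 0.3868954564; exp(-qT) = 0.9719022941; exp(-rT) = 0.9719022941
N(-d2) = 0.5255671982
Rho = -K*T*exp(-rT)*N(-d2) = -43.4200 * 0.7500 * 0.9719022941 * 0.5255671982 = -16.634201


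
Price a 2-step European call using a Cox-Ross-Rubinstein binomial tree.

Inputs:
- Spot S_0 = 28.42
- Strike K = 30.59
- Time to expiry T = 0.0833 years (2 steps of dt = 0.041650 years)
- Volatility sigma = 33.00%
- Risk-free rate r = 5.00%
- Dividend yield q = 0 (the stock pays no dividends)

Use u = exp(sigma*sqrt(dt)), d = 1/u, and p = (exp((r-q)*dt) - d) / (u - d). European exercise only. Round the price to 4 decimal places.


dt = T/N = 0.041650
u = exp(sigma*sqrt(dt)) = 1.069667; d = 1/u = 0.934870
p = (exp((r-q)*dt) - d) / (u - d) = 0.498635
Discount per step: exp(-r*dt) = 0.997920
Stock lattice S(k, i) with i counting down-moves:
  k=0: S(0,0) = 28.4200
  k=1: S(1,0) = 30.3999; S(1,1) = 26.5690
  k=2: S(2,0) = 32.5178; S(2,1) = 28.4200; S(2,2) = 24.8386
Terminal payoffs V(N, i) = max(S_T - K, 0):
  V(2,0) = 1.927816; V(2,1) = 0.000000; V(2,2) = 0.000000
Backward induction: V(k, i) = exp(-r*dt) * [p * V(k+1, i) + (1-p) * V(k+1, i+1)].
  V(1,0) = exp(-r*dt) * [p*1.927816 + (1-p)*0.000000] = 0.959276
  V(1,1) = exp(-r*dt) * [p*0.000000 + (1-p)*0.000000] = 0.000000
  V(0,0) = exp(-r*dt) * [p*0.959276 + (1-p)*0.000000] = 0.477333

Answer: Price = V(0,0) = 0.4773


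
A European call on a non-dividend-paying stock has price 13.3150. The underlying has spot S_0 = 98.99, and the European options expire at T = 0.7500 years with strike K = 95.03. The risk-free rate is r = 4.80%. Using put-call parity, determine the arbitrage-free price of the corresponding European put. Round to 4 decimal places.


Answer: Put price = 5.9948

Derivation:
Put-call parity: C - P = S_0 * exp(-qT) - K * exp(-rT).
S_0 * exp(-qT) = 98.9900 * 1.00000000 = 98.99000000
K * exp(-rT) = 95.0300 * 0.96464029 = 91.66976709
P = C - S*exp(-qT) + K*exp(-rT)
P = 13.3150 - 98.99000000 + 91.66976709 = 5.9948


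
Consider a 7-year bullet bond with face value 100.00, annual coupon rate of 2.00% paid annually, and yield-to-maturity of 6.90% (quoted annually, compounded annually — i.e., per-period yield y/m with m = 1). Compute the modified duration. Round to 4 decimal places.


Coupon per period c = face * coupon_rate / m = 2.000000
Periods per year m = 1; per-period yield y/m = 0.069000
Number of cashflows N = 7
Cashflows (t years, CF_t, discount factor 1/(1+y/m)^(m*t), PV):
  t = 1.0000: CF_t = 2.000000, DF = 0.935454, PV = 1.870907
  t = 2.0000: CF_t = 2.000000, DF = 0.875074, PV = 1.750147
  t = 3.0000: CF_t = 2.000000, DF = 0.818591, PV = 1.637182
  t = 4.0000: CF_t = 2.000000, DF = 0.765754, PV = 1.531508
  t = 5.0000: CF_t = 2.000000, DF = 0.716327, PV = 1.432655
  t = 6.0000: CF_t = 2.000000, DF = 0.670091, PV = 1.340182
  t = 7.0000: CF_t = 102.000000, DF = 0.626839, PV = 63.937586
Price P = sum_t PV_t = 73.500166
First compute Macaulay numerator sum_t t * PV_t:
  t * PV_t at t = 1.0000: 1.870907
  t * PV_t at t = 2.0000: 3.500294
  t * PV_t at t = 3.0000: 4.911545
  t * PV_t at t = 4.0000: 6.126031
  t * PV_t at t = 5.0000: 7.163273
  t * PV_t at t = 6.0000: 8.041092
  t * PV_t at t = 7.0000: 447.563102
Macaulay duration D = 479.176244 / 73.500166 = 6.519390
Modified duration = D / (1 + y/m) = 6.519390 / (1 + 0.069000) = 6.098587

Answer: Modified duration = 6.0986


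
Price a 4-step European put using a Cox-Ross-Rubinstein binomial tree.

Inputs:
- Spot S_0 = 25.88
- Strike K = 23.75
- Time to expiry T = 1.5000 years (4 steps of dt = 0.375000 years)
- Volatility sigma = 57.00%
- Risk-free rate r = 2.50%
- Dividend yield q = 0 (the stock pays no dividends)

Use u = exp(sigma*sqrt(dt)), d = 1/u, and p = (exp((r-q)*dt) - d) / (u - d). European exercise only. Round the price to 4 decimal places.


Answer: Price = V(0,0) = 5.1701

Derivation:
dt = T/N = 0.375000
u = exp(sigma*sqrt(dt)) = 1.417723; d = 1/u = 0.705356
p = (exp((r-q)*dt) - d) / (u - d) = 0.426834
Discount per step: exp(-r*dt) = 0.990669
Stock lattice S(k, i) with i counting down-moves:
  k=0: S(0,0) = 25.8800
  k=1: S(1,0) = 36.6907; S(1,1) = 18.2546
  k=2: S(2,0) = 52.0172; S(2,1) = 25.8800; S(2,2) = 12.8760
  k=3: S(3,0) = 73.7460; S(3,1) = 36.6907; S(3,2) = 18.2546; S(3,3) = 9.0822
  k=4: S(4,0) = 104.5515; S(4,1) = 52.0172; S(4,2) = 25.8800; S(4,3) = 12.8760; S(4,4) = 6.4062
Terminal payoffs V(N, i) = max(K - S_T, 0):
  V(4,0) = 0.000000; V(4,1) = 0.000000; V(4,2) = 0.000000; V(4,3) = 10.873990; V(4,4) = 17.343832
Backward induction: V(k, i) = exp(-r*dt) * [p * V(k+1, i) + (1-p) * V(k+1, i+1)].
  V(3,0) = exp(-r*dt) * [p*0.000000 + (1-p)*0.000000] = 0.000000
  V(3,1) = exp(-r*dt) * [p*0.000000 + (1-p)*0.000000] = 0.000000
  V(3,2) = exp(-r*dt) * [p*0.000000 + (1-p)*10.873990] = 6.174438
  V(3,3) = exp(-r*dt) * [p*10.873990 + (1-p)*17.343832] = 14.446210
  V(2,0) = exp(-r*dt) * [p*0.000000 + (1-p)*0.000000] = 0.000000
  V(2,1) = exp(-r*dt) * [p*0.000000 + (1-p)*6.174438] = 3.505952
  V(2,2) = exp(-r*dt) * [p*6.174438 + (1-p)*14.446210] = 10.813678
  V(1,0) = exp(-r*dt) * [p*0.000000 + (1-p)*3.505952] = 1.990740
  V(1,1) = exp(-r*dt) * [p*3.505952 + (1-p)*10.813678] = 7.622690
  V(0,0) = exp(-r*dt) * [p*1.990740 + (1-p)*7.622690] = 5.170082


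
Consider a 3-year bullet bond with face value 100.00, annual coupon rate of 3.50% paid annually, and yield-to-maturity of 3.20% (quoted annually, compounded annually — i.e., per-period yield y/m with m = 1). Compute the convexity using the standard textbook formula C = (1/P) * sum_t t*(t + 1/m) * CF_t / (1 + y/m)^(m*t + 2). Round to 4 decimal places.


Answer: Convexity = 10.7680

Derivation:
Coupon per period c = face * coupon_rate / m = 3.500000
Periods per year m = 1; per-period yield y/m = 0.032000
Number of cashflows N = 3
Cashflows (t years, CF_t, discount factor 1/(1+y/m)^(m*t), PV):
  t = 1.0000: CF_t = 3.500000, DF = 0.968992, PV = 3.391473
  t = 2.0000: CF_t = 3.500000, DF = 0.938946, PV = 3.286311
  t = 3.0000: CF_t = 103.500000, DF = 0.909831, PV = 94.167547
Price P = sum_t PV_t = 100.845331
Convexity numerator sum_t t*(t + 1/m) * CF_t / (1+y/m)^(m*t + 2):
  t = 1.0000: term = 6.368820
  t = 2.0000: term = 18.514010
  t = 3.0000: term = 1061.018874
Convexity = (1/P) * sum = 1085.901704 / 100.845331 = 10.767992
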